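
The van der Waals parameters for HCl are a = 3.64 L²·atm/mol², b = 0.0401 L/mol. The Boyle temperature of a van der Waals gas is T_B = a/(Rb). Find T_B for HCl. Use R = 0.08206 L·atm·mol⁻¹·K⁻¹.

T_B ≈ 1106 K

For a van der Waals gas the second virial coefficient B₂ = b − a/(RT) vanishes at T_B = a/(Rb).
T_B = 3.64/(0.08206×0.0401) = 3.64/0.0032906 = 1106 K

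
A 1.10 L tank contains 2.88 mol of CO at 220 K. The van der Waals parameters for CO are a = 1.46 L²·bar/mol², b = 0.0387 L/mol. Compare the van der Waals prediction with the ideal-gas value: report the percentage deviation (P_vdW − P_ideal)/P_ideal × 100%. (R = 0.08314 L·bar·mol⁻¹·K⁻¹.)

Ideal: P_ideal = nRT/V = (2.88)(0.08314)(220)/1.10 = 47.8886 bar
vdW: P = nRT/(V − nb) − a n²/V² = 52.6775/0.988544 − 12.1098/1.21000 = 53.2880 − 10.0081 = 43.2799 bar
% deviation = (43.2799 − 47.8886)/47.8886 × 100% = -9.62%

-9.62 %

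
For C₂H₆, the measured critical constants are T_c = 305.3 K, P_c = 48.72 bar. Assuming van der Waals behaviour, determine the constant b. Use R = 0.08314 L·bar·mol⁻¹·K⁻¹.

From T_c = 8a/(27Rb) and P_c = a/(27b²): b = R T_c/(8 P_c).
b = (0.08314)(305.3)/(8×48.72) = 25.383/389.76 = 0.06512 L/mol

b ≈ 0.06512 L/mol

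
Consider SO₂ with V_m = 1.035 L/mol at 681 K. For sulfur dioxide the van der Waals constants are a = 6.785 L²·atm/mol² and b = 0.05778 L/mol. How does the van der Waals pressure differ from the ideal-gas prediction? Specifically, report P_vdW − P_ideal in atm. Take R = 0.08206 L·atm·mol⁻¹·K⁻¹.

Ideal: P_ideal = RT/V_m = (0.08206)(681)/1.035 = 53.9931 atm
vdW: P = RT/(V_m − b) − a/V_m² = 55.8829/0.977220 − 6.785/1.07123 = 57.1856 − 6.33384 = 50.8518 atm
ΔP = 50.8518 − 53.9931 = -3.141 atm

ΔP ≈ -3.141 atm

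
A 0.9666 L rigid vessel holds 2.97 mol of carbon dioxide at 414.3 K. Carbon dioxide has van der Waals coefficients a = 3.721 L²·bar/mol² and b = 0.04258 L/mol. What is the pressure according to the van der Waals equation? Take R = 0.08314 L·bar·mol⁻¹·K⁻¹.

P = nRT/(V − nb) − a n²/V²
nRT/(V − nb) = (2.97)(0.08314)(414.3)/(0.9666 − 2.97×0.04258) = 102.30/0.84014 = 121.77 bar
a n²/V² = (3.721)(2.97)²/(0.9666)² = 35.130 bar
P = 121.77 − 35.130 = 86.64 bar

P ≈ 86.64 bar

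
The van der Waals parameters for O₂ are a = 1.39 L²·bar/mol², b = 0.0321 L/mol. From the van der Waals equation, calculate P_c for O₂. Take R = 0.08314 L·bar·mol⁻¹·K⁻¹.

For a van der Waals gas, P_c = a/(27b²).
P_c = 1.39/(27×(0.0321)²) = 1.39/0.027821 = 49.96 bar

P_c ≈ 49.96 bar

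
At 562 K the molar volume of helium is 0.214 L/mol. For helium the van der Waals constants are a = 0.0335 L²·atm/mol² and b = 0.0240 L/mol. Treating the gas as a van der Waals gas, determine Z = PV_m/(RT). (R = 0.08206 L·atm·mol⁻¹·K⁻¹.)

Z ≈ 1.123

P = RT/(V_m − b) − a/V_m² = (0.08206)(562)/(0.214 − 0.0240) − 0.0335/(0.214)²
  = 46.118/0.19000 − 0.73150 = 242.73 − 0.73150 = 242.00 atm
Z = PV_m/(RT) = (242.00)(0.214)/((0.08206)(562)) = 51.788/46.118 = 1.123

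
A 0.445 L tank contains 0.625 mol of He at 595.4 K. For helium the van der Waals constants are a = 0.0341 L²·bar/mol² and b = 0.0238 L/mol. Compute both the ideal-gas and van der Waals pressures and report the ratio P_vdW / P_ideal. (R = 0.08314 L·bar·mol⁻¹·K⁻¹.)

P_vdW / P_ideal ≈ 1.034

Ideal: P_ideal = nRT/V = (0.625)(0.08314)(595.4)/0.445 = 69.5247 bar
vdW: P = nRT/(V − nb) − a n²/V² = 30.9385/0.430125 − 0.0133203/0.198025 = 71.9291 − 0.0672657 = 71.8618 bar
Ratio = 71.8618/69.5247 = 1.034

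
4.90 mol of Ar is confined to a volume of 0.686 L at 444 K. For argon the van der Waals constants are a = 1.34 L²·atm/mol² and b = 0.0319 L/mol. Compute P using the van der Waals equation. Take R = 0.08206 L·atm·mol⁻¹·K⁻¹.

P = nRT/(V − nb) − a n²/V²
nRT/(V − nb) = (4.90)(0.08206)(444)/(0.686 − 4.90×0.0319) = 178.53/0.52969 = 337.05 atm
a n²/V² = (1.34)(4.90)²/(0.686)² = 68.367 atm
P = 337.05 − 68.367 = 268.7 atm

P ≈ 268.7 atm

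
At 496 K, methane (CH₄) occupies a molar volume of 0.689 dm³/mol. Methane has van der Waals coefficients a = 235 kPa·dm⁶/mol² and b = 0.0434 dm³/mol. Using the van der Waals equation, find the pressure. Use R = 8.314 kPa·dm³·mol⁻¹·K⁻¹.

P = RT/(V_m − b) − a/V_m²
RT/(V_m − b) = (8.314)(496)/(0.689 − 0.0434) = 4123.7/0.64560 = 6387.4 kPa
a/V_m² = 235/(0.689)² = 495.03 kPa
P = 6387.4 − 495.03 = 5892 kPa

P ≈ 5892 kPa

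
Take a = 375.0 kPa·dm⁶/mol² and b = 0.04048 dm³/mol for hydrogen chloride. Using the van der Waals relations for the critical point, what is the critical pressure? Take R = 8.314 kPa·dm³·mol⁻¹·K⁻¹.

For a van der Waals gas, P_c = a/(27b²).
P_c = 375.0/(27×(0.04048)²) = 375.0/0.044243 = 8476 kPa

P_c ≈ 8476 kPa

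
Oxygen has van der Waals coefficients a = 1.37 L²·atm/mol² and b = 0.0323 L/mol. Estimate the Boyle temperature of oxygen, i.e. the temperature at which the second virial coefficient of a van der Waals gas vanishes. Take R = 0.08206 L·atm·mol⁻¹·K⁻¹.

T_B ≈ 516.9 K

For a van der Waals gas the second virial coefficient B₂ = b − a/(RT) vanishes at T_B = a/(Rb).
T_B = 1.37/(0.08206×0.0323) = 1.37/0.0026505 = 516.9 K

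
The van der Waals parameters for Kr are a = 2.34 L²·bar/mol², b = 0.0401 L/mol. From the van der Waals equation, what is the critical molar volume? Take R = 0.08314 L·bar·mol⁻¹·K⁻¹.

For a van der Waals gas, V_m,c = 3b.
V_m,c = 3×0.0401 = 0.1203 L/mol

V_m,c ≈ 0.1203 L/mol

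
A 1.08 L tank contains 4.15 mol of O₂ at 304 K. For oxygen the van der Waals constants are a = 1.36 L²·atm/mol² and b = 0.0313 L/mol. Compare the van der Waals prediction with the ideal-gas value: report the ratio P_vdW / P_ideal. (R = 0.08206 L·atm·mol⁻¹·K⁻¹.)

P_vdW / P_ideal ≈ 0.9272

Ideal: P_ideal = nRT/V = (4.15)(0.08206)(304)/1.08 = 95.8582 atm
vdW: P = nRT/(V − nb) − a n²/V² = 103.527/0.950105 − 23.4226/1.16640 = 108.964 − 20.0811 = 88.883 atm
Ratio = 88.883/95.8582 = 0.9272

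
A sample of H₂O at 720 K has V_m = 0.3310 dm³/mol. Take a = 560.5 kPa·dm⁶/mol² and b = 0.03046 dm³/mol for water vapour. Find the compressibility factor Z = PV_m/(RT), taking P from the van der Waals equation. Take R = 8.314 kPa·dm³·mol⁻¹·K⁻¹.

Z ≈ 0.8185

P = RT/(V_m − b) − a/V_m² = (8.314)(720)/(0.3310 − 0.03046) − 560.5/(0.3310)²
  = 5986.1/0.30054 − 5115.9 = 19918 − 5115.9 = 14802 kPa
Z = PV_m/(RT) = (14802)(0.3310)/((8.314)(720)) = 4899.5/5986.1 = 0.8185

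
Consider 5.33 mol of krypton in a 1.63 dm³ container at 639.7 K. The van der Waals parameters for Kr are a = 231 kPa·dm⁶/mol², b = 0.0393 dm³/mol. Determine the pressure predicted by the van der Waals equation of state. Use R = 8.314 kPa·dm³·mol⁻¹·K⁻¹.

P ≈ 17486 kPa

P = nRT/(V − nb) − a n²/V²
nRT/(V − nb) = (5.33)(8.314)(639.7)/(1.63 − 5.33×0.0393) = 28347/1.4205 = 19956 kPa
a n²/V² = (231)(5.33)²/(1.63)² = 2470.0 kPa
P = 19956 − 2470.0 = 17486 kPa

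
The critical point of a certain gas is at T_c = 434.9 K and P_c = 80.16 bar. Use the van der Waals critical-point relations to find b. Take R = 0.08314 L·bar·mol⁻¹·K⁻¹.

From T_c = 8a/(27Rb) and P_c = a/(27b²): b = R T_c/(8 P_c).
b = (0.08314)(434.9)/(8×80.16) = 36.158/641.28 = 0.05638 L/mol

b ≈ 0.05638 L/mol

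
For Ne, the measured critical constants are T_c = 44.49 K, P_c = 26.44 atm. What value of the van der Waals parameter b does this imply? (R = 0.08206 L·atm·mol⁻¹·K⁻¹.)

From T_c = 8a/(27Rb) and P_c = a/(27b²): b = R T_c/(8 P_c).
b = (0.08206)(44.49)/(8×26.44) = 3.6508/211.52 = 0.01726 L/mol

b ≈ 0.01726 L/mol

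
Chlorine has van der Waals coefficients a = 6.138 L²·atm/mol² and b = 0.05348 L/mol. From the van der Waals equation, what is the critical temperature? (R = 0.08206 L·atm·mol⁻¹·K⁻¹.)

For a van der Waals gas, T_c = 8a/(27Rb).
T_c = 8×6.138/(27×0.08206×0.05348) = 49.104/0.11849 = 414.4 K

T_c ≈ 414.4 K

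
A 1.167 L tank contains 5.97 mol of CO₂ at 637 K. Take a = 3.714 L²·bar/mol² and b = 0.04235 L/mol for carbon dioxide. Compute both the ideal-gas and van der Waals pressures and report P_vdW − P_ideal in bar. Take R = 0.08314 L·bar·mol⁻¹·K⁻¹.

ΔP ≈ -22.27 bar

Ideal: P_ideal = nRT/V = (5.97)(0.08314)(637)/1.167 = 270.927 bar
vdW: P = nRT/(V − nb) − a n²/V² = 316.172/0.914171 − 132.370/1.36189 = 345.857 − 97.1958 = 248.661 bar
ΔP = 248.661 − 270.927 = -22.27 bar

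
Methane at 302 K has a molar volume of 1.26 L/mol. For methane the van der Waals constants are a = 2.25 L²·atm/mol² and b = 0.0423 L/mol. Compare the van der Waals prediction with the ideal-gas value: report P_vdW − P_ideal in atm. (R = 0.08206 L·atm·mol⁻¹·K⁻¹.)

Ideal: P_ideal = RT/V_m = (0.08206)(302)/1.26 = 19.6683 atm
vdW: P = RT/(V_m − b) − a/V_m² = 24.7821/1.21770 − 2.25/1.58760 = 20.3516 − 1.41723 = 18.9344 atm
ΔP = 18.9344 − 19.6683 = -0.734 atm

ΔP ≈ -0.734 atm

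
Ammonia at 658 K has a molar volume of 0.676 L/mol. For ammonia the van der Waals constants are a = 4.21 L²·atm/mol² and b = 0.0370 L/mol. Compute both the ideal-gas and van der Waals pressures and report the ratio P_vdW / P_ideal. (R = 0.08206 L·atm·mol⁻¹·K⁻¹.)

P_vdW / P_ideal ≈ 0.9426

Ideal: P_ideal = RT/V_m = (0.08206)(658)/0.676 = 79.8750 atm
vdW: P = RT/(V_m − b) − a/V_m² = 53.9955/0.639000 − 4.21/0.456976 = 84.5000 − 9.21274 = 75.2873 atm
Ratio = 75.2873/79.8750 = 0.9426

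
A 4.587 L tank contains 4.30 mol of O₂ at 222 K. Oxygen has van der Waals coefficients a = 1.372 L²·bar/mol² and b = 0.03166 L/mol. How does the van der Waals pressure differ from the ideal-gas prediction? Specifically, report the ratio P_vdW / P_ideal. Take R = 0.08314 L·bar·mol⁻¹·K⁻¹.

Ideal: P_ideal = nRT/V = (4.30)(0.08314)(222)/4.587 = 17.3023 bar
vdW: P = nRT/(V − nb) − a n²/V² = 79.3654/4.45086 − 25.3683/21.0406 = 17.8315 − 1.20568 = 16.6258 bar
Ratio = 16.6258/17.3023 = 0.9609

P_vdW / P_ideal ≈ 0.9609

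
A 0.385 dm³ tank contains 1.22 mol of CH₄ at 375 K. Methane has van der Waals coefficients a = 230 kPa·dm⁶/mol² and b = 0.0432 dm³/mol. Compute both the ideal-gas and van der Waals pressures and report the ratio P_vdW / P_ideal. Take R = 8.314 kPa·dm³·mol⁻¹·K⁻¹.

P_vdW / P_ideal ≈ 0.9248

Ideal: P_ideal = nRT/V = (1.22)(8.314)(375)/0.385 = 9879.62 kPa
vdW: P = nRT/(V − nb) − a n²/V² = 3803.66/0.332296 − 342.332/0.148225 = 11446.6 − 2309.54 = 9137.1 kPa
Ratio = 9137.1/9879.62 = 0.9248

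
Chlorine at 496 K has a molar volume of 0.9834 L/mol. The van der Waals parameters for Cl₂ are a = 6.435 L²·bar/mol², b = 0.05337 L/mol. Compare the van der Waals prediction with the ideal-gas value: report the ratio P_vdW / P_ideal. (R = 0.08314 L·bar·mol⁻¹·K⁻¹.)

P_vdW / P_ideal ≈ 0.8987

Ideal: P_ideal = RT/V_m = (0.08314)(496)/0.9834 = 41.9335 bar
vdW: P = RT/(V_m − b) − a/V_m² = 41.2374/0.930030 − 6.435/0.967076 = 44.3399 − 6.65408 = 37.6858 bar
Ratio = 37.6858/41.9335 = 0.8987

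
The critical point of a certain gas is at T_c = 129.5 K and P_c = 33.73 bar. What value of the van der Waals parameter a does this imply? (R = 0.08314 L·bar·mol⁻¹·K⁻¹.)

From T_c = 8a/(27Rb) and P_c = a/(27b²): a = 27 R² T_c²/(64 P_c).
a = 27×(0.08314)²×(129.5)²/(64×33.73) = 3129.8/2158.7 = 1.450 L²·bar/mol²

a ≈ 1.450 L²·bar/mol²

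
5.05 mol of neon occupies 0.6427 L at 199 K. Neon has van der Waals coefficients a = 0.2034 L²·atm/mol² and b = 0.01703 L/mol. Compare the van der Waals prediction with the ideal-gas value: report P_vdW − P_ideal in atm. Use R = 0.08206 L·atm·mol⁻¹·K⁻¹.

ΔP ≈ 7.26 atm

Ideal: P_ideal = nRT/V = (5.05)(0.08206)(199)/0.6427 = 128.312 atm
vdW: P = nRT/(V − nb) − a n²/V² = 82.4662/0.556699 − 5.18721/0.413063 = 148.134 − 12.5579 = 135.576 atm
ΔP = 135.576 − 128.312 = 7.26 atm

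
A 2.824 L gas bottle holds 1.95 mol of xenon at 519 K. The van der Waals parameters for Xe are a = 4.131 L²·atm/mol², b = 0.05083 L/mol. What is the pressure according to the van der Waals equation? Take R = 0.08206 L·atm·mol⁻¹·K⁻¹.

P = nRT/(V − nb) − a n²/V²
nRT/(V − nb) = (1.95)(0.08206)(519)/(2.824 − 1.95×0.05083) = 83.049/2.7249 = 30.478 atm
a n²/V² = (4.131)(1.95)²/(2.824)² = 1.9697 atm
P = 30.478 − 1.9697 = 28.51 atm

P ≈ 28.51 atm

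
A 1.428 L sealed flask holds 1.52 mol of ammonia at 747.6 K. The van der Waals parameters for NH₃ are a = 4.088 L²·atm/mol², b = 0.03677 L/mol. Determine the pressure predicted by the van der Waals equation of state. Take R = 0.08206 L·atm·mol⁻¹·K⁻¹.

P ≈ 63.33 atm

P = nRT/(V − nb) − a n²/V²
nRT/(V − nb) = (1.52)(0.08206)(747.6)/(1.428 − 1.52×0.03677) = 93.249/1.3721 = 67.961 atm
a n²/V² = (4.088)(1.52)²/(1.428)² = 4.6317 atm
P = 67.961 − 4.6317 = 63.33 atm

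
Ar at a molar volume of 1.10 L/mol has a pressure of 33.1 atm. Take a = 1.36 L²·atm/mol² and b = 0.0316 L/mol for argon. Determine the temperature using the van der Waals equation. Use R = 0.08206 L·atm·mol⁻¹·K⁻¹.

T = (P + a/V_m²)(V_m − b)/R
P + a/V_m² = 33.1 + 1.36/(1.10)² = 34.224 atm
V_m − b = 1.10 − 0.0316 = 1.0684 L/mol
T = (34.224)(1.0684)/0.08206 = 445.6 K

T ≈ 445.6 K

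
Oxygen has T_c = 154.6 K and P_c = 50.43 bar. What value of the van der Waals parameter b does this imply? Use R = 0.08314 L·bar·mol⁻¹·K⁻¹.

b ≈ 0.03186 L/mol

From T_c = 8a/(27Rb) and P_c = a/(27b²): b = R T_c/(8 P_c).
b = (0.08314)(154.6)/(8×50.43) = 12.853/403.44 = 0.03186 L/mol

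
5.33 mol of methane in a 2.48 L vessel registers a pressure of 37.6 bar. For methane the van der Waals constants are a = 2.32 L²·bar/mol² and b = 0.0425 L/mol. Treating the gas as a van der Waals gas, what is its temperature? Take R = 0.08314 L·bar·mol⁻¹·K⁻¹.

T ≈ 245.7 K

T = (P + a n²/V²)(V − nb)/(nR)
P + a n²/V² = 37.6 + (2.32)(5.33)²/(2.48)² = 48.316 bar
V − nb = 2.48 − (5.33)(0.0425) = 2.2535 L
T = (48.316)(2.2535)/((5.33)(0.08314)) = 245.7 K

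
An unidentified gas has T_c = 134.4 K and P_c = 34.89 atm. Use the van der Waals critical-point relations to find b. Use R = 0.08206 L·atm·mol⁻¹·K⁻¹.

b ≈ 0.03951 L/mol

From T_c = 8a/(27Rb) and P_c = a/(27b²): b = R T_c/(8 P_c).
b = (0.08206)(134.4)/(8×34.89) = 11.029/279.12 = 0.03951 L/mol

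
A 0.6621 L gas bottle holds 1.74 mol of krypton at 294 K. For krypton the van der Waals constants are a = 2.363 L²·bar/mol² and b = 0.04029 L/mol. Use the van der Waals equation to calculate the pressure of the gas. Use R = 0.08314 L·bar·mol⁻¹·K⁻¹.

P ≈ 55.52 bar

P = nRT/(V − nb) − a n²/V²
nRT/(V − nb) = (1.74)(0.08314)(294)/(0.6621 − 1.74×0.04029) = 42.531/0.59200 = 71.843 bar
a n²/V² = (2.363)(1.74)²/(0.6621)² = 16.320 bar
P = 71.843 − 16.320 = 55.52 bar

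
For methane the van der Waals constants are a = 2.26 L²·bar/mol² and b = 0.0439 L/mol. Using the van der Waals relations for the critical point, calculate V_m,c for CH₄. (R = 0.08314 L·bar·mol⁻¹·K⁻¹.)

V_m,c ≈ 0.1317 L/mol

For a van der Waals gas, V_m,c = 3b.
V_m,c = 3×0.0439 = 0.1317 L/mol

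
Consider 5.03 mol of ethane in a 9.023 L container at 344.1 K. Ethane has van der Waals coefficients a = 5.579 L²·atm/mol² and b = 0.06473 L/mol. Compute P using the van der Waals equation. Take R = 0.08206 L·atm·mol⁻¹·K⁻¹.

P ≈ 14.60 atm

P = nRT/(V − nb) − a n²/V²
nRT/(V − nb) = (5.03)(0.08206)(344.1)/(9.023 − 5.03×0.06473) = 142.03/8.6974 = 16.330 atm
a n²/V² = (5.579)(5.03)²/(9.023)² = 1.7338 atm
P = 16.330 − 1.7338 = 14.60 atm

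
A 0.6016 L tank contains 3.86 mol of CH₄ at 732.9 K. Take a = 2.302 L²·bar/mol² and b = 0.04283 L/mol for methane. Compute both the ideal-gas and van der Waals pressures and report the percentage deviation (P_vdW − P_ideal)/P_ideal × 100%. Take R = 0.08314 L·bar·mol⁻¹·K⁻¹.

13.65 %

Ideal: P_ideal = nRT/V = (3.86)(0.08314)(732.9)/0.6016 = 390.962 bar
vdW: P = nRT/(V − nb) − a n²/V² = 235.203/0.436276 − 34.2989/0.361923 = 539.115 − 94.7685 = 444.347 bar
% deviation = (444.347 − 390.962)/390.962 × 100% = 13.65%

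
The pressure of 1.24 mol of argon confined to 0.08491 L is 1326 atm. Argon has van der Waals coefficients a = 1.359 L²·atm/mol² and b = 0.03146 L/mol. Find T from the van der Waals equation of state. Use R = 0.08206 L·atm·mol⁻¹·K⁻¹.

T ≈ 728.9 K

T = (P + a n²/V²)(V − nb)/(nR)
P + a n²/V² = 1326 + (1.359)(1.24)²/(0.08491)² = 1615.8 atm
V − nb = 0.08491 − (1.24)(0.03146) = 0.045900 L
T = (1615.8)(0.045900)/((1.24)(0.08206)) = 728.9 K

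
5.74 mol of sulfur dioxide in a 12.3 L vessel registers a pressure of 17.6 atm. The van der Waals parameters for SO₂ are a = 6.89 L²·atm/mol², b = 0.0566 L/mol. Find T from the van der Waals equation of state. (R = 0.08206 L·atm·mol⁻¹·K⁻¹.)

T ≈ 485.6 K

T = (P + a n²/V²)(V − nb)/(nR)
P + a n²/V² = 17.6 + (6.89)(5.74)²/(12.3)² = 19.100 atm
V − nb = 12.3 − (5.74)(0.0566) = 11.975 L
T = (19.100)(11.975)/((5.74)(0.08206)) = 485.6 K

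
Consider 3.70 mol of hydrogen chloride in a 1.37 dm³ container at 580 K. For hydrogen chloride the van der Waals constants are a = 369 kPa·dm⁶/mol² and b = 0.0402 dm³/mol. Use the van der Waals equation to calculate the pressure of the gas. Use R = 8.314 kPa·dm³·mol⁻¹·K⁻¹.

P = nRT/(V − nb) − a n²/V²
nRT/(V − nb) = (3.70)(8.314)(580)/(1.37 − 3.70×0.0402) = 17842/1.2213 = 14609 kPa
a n²/V² = (369)(3.70)²/(1.37)² = 2691.5 kPa
P = 14609 − 2691.5 = 11918 kPa

P ≈ 11918 kPa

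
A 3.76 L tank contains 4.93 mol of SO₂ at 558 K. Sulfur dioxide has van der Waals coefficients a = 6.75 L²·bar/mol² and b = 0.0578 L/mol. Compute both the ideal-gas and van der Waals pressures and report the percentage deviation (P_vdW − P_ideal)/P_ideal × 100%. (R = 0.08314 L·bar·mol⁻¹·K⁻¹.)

Ideal: P_ideal = nRT/V = (4.93)(0.08314)(558)/3.76 = 60.8280 bar
vdW: P = nRT/(V − nb) − a n²/V² = 228.713/3.47505 − 164.058/14.1376 = 65.8157 − 11.6044 = 54.2113 bar
% deviation = (54.2113 − 60.8280)/60.8280 × 100% = -10.88%

-10.88 %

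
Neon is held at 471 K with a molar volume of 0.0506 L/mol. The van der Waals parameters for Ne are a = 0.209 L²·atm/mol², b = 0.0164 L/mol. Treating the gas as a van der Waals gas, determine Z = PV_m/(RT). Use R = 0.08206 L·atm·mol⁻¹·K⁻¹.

P = RT/(V_m − b) − a/V_m² = (0.08206)(471)/(0.0506 − 0.0164) − 0.209/(0.0506)²
  = 38.650/0.034200 − 81.629 = 1130.1 − 81.629 = 1048.5 atm
Z = PV_m/(RT) = (1048.5)(0.0506)/((0.08206)(471)) = 53.054/38.650 = 1.373

Z ≈ 1.373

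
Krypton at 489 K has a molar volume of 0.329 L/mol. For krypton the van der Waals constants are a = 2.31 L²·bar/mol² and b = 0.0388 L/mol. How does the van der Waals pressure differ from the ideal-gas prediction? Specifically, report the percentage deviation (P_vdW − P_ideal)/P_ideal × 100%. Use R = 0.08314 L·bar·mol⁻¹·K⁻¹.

-3.90 %

Ideal: P_ideal = RT/V_m = (0.08314)(489)/0.329 = 123.573 bar
vdW: P = RT/(V_m − b) − a/V_m² = 40.6555/0.290200 − 2.31/0.108241 = 140.095 − 21.3413 = 118.754 bar
% deviation = (118.754 − 123.573)/123.573 × 100% = -3.90%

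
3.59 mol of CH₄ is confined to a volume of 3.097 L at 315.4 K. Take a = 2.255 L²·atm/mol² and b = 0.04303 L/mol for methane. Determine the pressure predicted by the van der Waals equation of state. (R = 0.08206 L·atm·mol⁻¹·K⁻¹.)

P = nRT/(V − nb) − a n²/V²
nRT/(V − nb) = (3.59)(0.08206)(315.4)/(3.097 − 3.59×0.04303) = 92.915/2.9425 = 31.577 atm
a n²/V² = (2.255)(3.59)²/(3.097)² = 3.0301 atm
P = 31.577 − 3.0301 = 28.55 atm

P ≈ 28.55 atm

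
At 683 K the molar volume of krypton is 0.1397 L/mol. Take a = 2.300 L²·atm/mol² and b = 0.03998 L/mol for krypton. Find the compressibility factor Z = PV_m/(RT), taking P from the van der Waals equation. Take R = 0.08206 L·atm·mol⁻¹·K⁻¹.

Z ≈ 1.107

P = RT/(V_m − b) − a/V_m² = (0.08206)(683)/(0.1397 − 0.03998) − 2.300/(0.1397)²
  = 56.047/0.099720 − 117.85 = 562.04 − 117.85 = 444.19 atm
Z = PV_m/(RT) = (444.19)(0.1397)/((0.08206)(683)) = 62.053/56.047 = 1.107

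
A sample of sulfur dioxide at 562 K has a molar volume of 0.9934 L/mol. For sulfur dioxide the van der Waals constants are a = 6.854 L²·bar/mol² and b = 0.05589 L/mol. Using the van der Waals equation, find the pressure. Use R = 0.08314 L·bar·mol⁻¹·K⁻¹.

P ≈ 42.89 bar

P = RT/(V_m − b) − a/V_m²
RT/(V_m − b) = (0.08314)(562)/(0.9934 − 0.05589) = 46.725/0.93751 = 49.839 bar
a/V_m² = 6.854/(0.9934)² = 6.9454 bar
P = 49.839 − 6.9454 = 42.89 bar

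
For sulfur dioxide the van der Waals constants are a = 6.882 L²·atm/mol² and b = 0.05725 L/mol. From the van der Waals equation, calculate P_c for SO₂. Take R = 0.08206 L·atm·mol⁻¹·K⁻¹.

For a van der Waals gas, P_c = a/(27b²).
P_c = 6.882/(27×(0.05725)²) = 6.882/0.088494 = 77.77 atm

P_c ≈ 77.77 atm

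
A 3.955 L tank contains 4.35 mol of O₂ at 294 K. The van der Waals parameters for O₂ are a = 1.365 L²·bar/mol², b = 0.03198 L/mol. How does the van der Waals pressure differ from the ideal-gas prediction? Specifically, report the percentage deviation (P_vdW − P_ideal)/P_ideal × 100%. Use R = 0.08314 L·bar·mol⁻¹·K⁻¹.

-2.50 %

Ideal: P_ideal = nRT/V = (4.35)(0.08314)(294)/3.955 = 26.8844 bar
vdW: P = nRT/(V − nb) − a n²/V² = 106.328/3.81589 − 25.8292/15.6420 = 27.8645 − 1.65127 = 26.2132 bar
% deviation = (26.2132 − 26.8844)/26.8844 × 100% = -2.50%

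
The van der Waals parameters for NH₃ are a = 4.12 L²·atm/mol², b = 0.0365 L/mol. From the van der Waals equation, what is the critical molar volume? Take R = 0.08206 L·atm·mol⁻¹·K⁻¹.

V_m,c ≈ 0.1095 L/mol

For a van der Waals gas, V_m,c = 3b.
V_m,c = 3×0.0365 = 0.1095 L/mol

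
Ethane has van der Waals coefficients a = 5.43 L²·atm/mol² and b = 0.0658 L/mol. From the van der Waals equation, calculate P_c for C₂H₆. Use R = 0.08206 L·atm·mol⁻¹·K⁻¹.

P_c ≈ 46.45 atm

For a van der Waals gas, P_c = a/(27b²).
P_c = 5.43/(27×(0.0658)²) = 5.43/0.11690 = 46.45 atm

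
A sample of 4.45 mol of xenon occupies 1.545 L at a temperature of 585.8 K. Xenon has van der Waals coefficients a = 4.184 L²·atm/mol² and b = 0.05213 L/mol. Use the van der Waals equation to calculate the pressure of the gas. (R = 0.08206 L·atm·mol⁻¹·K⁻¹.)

P ≈ 128.2 atm

P = nRT/(V − nb) − a n²/V²
nRT/(V − nb) = (4.45)(0.08206)(585.8)/(1.545 − 4.45×0.05213) = 213.91/1.3130 = 162.92 atm
a n²/V² = (4.184)(4.45)²/(1.545)² = 34.710 atm
P = 162.92 − 34.710 = 128.2 atm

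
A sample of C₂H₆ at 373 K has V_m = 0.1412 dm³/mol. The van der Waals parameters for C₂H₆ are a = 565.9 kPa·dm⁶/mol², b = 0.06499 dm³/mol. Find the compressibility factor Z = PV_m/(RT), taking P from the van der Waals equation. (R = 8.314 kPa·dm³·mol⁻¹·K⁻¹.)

Z ≈ 0.5604

P = RT/(V_m − b) − a/V_m² = (8.314)(373)/(0.1412 − 0.06499) − 565.9/(0.1412)²
  = 3101.1/0.076210 − 28384 = 40692 − 28384 = 12308 kPa
Z = PV_m/(RT) = (12308)(0.1412)/((8.314)(373)) = 1737.9/3101.1 = 0.5604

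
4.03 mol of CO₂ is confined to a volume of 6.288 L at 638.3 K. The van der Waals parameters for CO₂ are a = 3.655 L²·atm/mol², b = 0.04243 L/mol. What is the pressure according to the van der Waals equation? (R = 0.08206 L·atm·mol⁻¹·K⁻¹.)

P = nRT/(V − nb) − a n²/V²
nRT/(V − nb) = (4.03)(0.08206)(638.3)/(6.288 − 4.03×0.04243) = 211.09/6.1170 = 34.509 atm
a n²/V² = (3.655)(4.03)²/(6.288)² = 1.5013 atm
P = 34.509 − 1.5013 = 33.01 atm

P ≈ 33.01 atm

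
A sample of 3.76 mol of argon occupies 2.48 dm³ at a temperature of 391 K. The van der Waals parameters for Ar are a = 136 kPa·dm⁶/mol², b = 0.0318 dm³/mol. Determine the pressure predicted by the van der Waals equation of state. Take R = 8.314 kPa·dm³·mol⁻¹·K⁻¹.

P ≈ 4866 kPa

P = nRT/(V − nb) − a n²/V²
nRT/(V − nb) = (3.76)(8.314)(391)/(2.48 − 3.76×0.0318) = 12223/2.3604 = 5178.4 kPa
a n²/V² = (136)(3.76)²/(2.48)² = 312.62 kPa
P = 5178.4 − 312.62 = 4866 kPa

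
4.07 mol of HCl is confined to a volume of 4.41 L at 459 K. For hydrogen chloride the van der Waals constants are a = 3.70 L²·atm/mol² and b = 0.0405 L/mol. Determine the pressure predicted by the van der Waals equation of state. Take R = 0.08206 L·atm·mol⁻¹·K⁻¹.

P = nRT/(V − nb) − a n²/V²
nRT/(V − nb) = (4.07)(0.08206)(459)/(4.41 − 4.07×0.0405) = 153.30/4.2452 = 36.111 atm
a n²/V² = (3.70)(4.07)²/(4.41)² = 3.1515 atm
P = 36.111 − 3.1515 = 32.96 atm

P ≈ 32.96 atm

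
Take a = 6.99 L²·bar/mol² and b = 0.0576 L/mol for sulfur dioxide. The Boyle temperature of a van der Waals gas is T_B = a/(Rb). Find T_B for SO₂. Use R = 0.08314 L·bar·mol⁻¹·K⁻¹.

T_B ≈ 1460 K

For a van der Waals gas the second virial coefficient B₂ = b − a/(RT) vanishes at T_B = a/(Rb).
T_B = 6.99/(0.08314×0.0576) = 6.99/0.0047889 = 1460 K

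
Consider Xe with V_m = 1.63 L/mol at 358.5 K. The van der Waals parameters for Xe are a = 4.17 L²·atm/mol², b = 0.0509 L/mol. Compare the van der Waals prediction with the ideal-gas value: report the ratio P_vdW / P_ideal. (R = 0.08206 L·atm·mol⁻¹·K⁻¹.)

Ideal: P_ideal = RT/V_m = (0.08206)(358.5)/1.63 = 18.0482 atm
vdW: P = RT/(V_m − b) − a/V_m² = 29.4185/1.57910 − 4.17/2.65690 = 18.6299 − 1.56950 = 17.0604 atm
Ratio = 17.0604/18.0482 = 0.9453

P_vdW / P_ideal ≈ 0.9453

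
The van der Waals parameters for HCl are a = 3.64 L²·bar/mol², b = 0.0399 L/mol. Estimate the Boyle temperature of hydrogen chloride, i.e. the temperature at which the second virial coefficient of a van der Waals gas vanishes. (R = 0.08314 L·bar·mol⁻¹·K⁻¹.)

T_B ≈ 1097 K

For a van der Waals gas the second virial coefficient B₂ = b − a/(RT) vanishes at T_B = a/(Rb).
T_B = 3.64/(0.08314×0.0399) = 3.64/0.0033173 = 1097 K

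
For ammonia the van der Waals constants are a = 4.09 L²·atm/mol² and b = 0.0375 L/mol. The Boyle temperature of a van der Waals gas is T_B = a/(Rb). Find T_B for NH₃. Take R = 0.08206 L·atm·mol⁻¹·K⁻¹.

For a van der Waals gas the second virial coefficient B₂ = b − a/(RT) vanishes at T_B = a/(Rb).
T_B = 4.09/(0.08206×0.0375) = 4.09/0.0030773 = 1329 K

T_B ≈ 1329 K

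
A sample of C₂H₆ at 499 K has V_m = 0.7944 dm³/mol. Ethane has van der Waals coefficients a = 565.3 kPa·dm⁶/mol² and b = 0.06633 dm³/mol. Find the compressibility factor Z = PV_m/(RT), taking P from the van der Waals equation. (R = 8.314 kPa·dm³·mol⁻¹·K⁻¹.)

Z ≈ 0.9196

P = RT/(V_m − b) − a/V_m² = (8.314)(499)/(0.7944 − 0.06633) − 565.3/(0.7944)²
  = 4148.7/0.72807 − 895.78 = 5698.2 − 895.78 = 4802.4 kPa
Z = PV_m/(RT) = (4802.4)(0.7944)/((8.314)(499)) = 3815.0/4148.7 = 0.9196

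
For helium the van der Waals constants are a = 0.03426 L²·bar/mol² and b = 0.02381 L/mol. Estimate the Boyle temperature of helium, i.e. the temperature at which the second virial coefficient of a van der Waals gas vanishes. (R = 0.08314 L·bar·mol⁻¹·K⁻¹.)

T_B ≈ 17.31 K

For a van der Waals gas the second virial coefficient B₂ = b − a/(RT) vanishes at T_B = a/(Rb).
T_B = 0.03426/(0.08314×0.02381) = 0.03426/0.0019796 = 17.31 K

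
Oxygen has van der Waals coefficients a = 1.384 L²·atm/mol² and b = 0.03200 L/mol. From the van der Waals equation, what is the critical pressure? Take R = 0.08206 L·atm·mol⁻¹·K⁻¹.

P_c ≈ 50.06 atm

For a van der Waals gas, P_c = a/(27b²).
P_c = 1.384/(27×(0.03200)²) = 1.384/0.027648 = 50.06 atm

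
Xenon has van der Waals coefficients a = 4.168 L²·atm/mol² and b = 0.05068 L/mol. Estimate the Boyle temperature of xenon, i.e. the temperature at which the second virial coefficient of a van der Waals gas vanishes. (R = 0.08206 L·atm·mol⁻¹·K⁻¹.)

For a van der Waals gas the second virial coefficient B₂ = b − a/(RT) vanishes at T_B = a/(Rb).
T_B = 4.168/(0.08206×0.05068) = 4.168/0.0041588 = 1002 K

T_B ≈ 1002 K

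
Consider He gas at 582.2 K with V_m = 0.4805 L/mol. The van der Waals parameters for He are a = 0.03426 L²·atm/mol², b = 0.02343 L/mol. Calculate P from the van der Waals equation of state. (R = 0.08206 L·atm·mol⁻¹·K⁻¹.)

P ≈ 104.4 atm

P = RT/(V_m − b) − a/V_m²
RT/(V_m − b) = (0.08206)(582.2)/(0.4805 − 0.02343) = 47.775/0.45707 = 104.52 atm
a/V_m² = 0.03426/(0.4805)² = 0.14839 atm
P = 104.52 − 0.14839 = 104.4 atm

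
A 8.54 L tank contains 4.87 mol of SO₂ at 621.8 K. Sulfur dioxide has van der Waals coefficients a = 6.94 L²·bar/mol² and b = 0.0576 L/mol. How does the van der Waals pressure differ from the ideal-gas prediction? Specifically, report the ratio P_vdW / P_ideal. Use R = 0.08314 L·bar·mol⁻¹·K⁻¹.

Ideal: P_ideal = nRT/V = (4.87)(0.08314)(621.8)/8.54 = 29.4803 bar
vdW: P = nRT/(V − nb) − a n²/V² = 251.762/8.25949 − 164.595/72.9316 = 30.4815 − 2.25684 = 28.2247 bar
Ratio = 28.2247/29.4803 = 0.9574

P_vdW / P_ideal ≈ 0.9574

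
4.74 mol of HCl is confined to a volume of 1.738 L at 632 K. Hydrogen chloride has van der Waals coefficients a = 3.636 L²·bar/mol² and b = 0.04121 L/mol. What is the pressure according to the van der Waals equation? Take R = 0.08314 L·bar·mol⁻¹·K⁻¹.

P ≈ 134.4 bar

P = nRT/(V − nb) − a n²/V²
nRT/(V − nb) = (4.74)(0.08314)(632)/(1.738 − 4.74×0.04121) = 249.06/1.5427 = 161.44 bar
a n²/V² = (3.636)(4.74)²/(1.738)² = 27.045 bar
P = 161.44 − 27.045 = 134.4 bar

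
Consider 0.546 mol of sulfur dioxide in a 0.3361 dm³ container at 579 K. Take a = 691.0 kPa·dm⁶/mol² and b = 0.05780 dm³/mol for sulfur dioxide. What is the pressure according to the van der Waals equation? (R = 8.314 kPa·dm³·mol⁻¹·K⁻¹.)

P = nRT/(V − nb) − a n²/V²
nRT/(V − nb) = (0.546)(8.314)(579)/(0.3361 − 0.546×0.05780) = 2628.3/0.30454 = 8630.4 kPa
a n²/V² = (691.0)(0.546)²/(0.3361)² = 1823.6 kPa
P = 8630.4 − 1823.6 = 6807 kPa

P ≈ 6807 kPa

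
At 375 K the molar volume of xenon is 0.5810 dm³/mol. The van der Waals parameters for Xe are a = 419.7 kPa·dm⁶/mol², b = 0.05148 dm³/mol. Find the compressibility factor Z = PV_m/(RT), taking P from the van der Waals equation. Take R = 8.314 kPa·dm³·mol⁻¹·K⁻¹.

Z ≈ 0.8655

P = RT/(V_m − b) − a/V_m² = (8.314)(375)/(0.5810 − 0.05148) − 419.7/(0.5810)²
  = 3117.8/0.52952 − 1243.3 = 5888.0 − 1243.3 = 4644.7 kPa
Z = PV_m/(RT) = (4644.7)(0.5810)/((8.314)(375)) = 2698.6/3117.8 = 0.8655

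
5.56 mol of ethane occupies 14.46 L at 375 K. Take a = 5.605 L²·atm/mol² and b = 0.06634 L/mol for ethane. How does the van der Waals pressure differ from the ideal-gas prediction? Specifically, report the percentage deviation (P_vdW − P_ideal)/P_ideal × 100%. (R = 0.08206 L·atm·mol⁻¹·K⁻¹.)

Ideal: P_ideal = nRT/V = (5.56)(0.08206)(375)/14.46 = 11.8323 atm
vdW: P = nRT/(V − nb) − a n²/V² = 171.095/14.0911 − 173.271/209.092 = 12.1421 − 0.828683 = 11.3134 atm
% deviation = (11.3134 − 11.8323)/11.8323 × 100% = -4.39%

-4.39 %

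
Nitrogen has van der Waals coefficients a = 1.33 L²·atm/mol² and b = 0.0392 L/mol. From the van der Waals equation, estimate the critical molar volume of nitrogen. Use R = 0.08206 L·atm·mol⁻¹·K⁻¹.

V_m,c ≈ 0.1176 L/mol

For a van der Waals gas, V_m,c = 3b.
V_m,c = 3×0.0392 = 0.1176 L/mol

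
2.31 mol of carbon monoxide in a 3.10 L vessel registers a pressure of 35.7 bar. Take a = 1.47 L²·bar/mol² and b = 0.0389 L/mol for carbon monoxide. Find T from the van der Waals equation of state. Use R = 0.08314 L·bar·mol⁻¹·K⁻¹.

T = (P + a n²/V²)(V − nb)/(nR)
P + a n²/V² = 35.7 + (1.47)(2.31)²/(3.10)² = 36.516 bar
V − nb = 3.10 − (2.31)(0.0389) = 3.0101 L
T = (36.516)(3.0101)/((2.31)(0.08314)) = 572.3 K

T ≈ 572.3 K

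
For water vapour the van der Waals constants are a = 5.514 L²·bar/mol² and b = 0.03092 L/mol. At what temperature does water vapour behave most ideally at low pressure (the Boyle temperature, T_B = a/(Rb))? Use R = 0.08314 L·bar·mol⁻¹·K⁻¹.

T_B ≈ 2145 K

For a van der Waals gas the second virial coefficient B₂ = b − a/(RT) vanishes at T_B = a/(Rb).
T_B = 5.514/(0.08314×0.03092) = 5.514/0.0025707 = 2145 K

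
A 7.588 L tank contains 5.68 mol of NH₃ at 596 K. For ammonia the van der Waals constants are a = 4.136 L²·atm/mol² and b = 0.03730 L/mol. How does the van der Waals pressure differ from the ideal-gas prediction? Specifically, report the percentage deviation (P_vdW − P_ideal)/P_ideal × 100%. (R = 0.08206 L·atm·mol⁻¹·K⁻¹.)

-3.46 %

Ideal: P_ideal = nRT/V = (5.68)(0.08206)(596)/7.588 = 36.6099 atm
vdW: P = nRT/(V − nb) − a n²/V² = 277.796/7.37614 − 133.437/57.5777 = 37.6614 − 2.31751 = 35.3439 atm
% deviation = (35.3439 − 36.6099)/36.6099 × 100% = -3.46%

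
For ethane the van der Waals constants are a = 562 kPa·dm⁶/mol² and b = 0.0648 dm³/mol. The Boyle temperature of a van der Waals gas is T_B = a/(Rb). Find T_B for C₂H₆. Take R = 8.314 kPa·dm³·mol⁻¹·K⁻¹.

For a van der Waals gas the second virial coefficient B₂ = b − a/(RT) vanishes at T_B = a/(Rb).
T_B = 562/(8.314×0.0648) = 562/0.53875 = 1043 K

T_B ≈ 1043 K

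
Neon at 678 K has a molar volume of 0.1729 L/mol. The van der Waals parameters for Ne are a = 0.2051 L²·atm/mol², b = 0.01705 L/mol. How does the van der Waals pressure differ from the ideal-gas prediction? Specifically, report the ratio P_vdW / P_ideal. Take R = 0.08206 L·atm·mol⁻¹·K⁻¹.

P_vdW / P_ideal ≈ 1.088

Ideal: P_ideal = RT/V_m = (0.08206)(678)/0.1729 = 321.785 atm
vdW: P = RT/(V_m − b) − a/V_m² = 55.6367/0.155850 − 0.2051/0.0298944 = 356.989 − 6.86082 = 350.128 atm
Ratio = 350.128/321.785 = 1.088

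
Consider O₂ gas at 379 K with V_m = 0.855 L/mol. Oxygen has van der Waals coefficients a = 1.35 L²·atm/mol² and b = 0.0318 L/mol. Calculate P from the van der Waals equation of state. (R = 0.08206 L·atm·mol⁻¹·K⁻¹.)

P ≈ 35.93 atm

P = RT/(V_m − b) − a/V_m²
RT/(V_m − b) = (0.08206)(379)/(0.855 − 0.0318) = 31.101/0.82320 = 37.781 atm
a/V_m² = 1.35/(0.855)² = 1.8467 atm
P = 37.781 − 1.8467 = 35.93 atm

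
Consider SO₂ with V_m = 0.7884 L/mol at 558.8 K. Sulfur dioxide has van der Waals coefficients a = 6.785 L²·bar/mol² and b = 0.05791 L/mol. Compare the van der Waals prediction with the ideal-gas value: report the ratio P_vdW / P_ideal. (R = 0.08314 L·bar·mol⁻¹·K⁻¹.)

P_vdW / P_ideal ≈ 0.8940

Ideal: P_ideal = RT/V_m = (0.08314)(558.8)/0.7884 = 58.9277 bar
vdW: P = RT/(V_m − b) − a/V_m² = 46.4586/0.730490 − 6.785/0.621575 = 63.5992 − 10.9158 = 52.6834 bar
Ratio = 52.6834/58.9277 = 0.8940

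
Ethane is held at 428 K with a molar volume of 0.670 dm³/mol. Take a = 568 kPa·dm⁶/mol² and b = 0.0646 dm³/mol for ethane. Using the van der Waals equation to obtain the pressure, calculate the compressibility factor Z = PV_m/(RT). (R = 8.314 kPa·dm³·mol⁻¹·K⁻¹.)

P = RT/(V_m − b) − a/V_m² = (8.314)(428)/(0.670 − 0.0646) − 568/(0.670)²
  = 3558.4/0.60540 − 1265.3 = 5877.8 − 1265.3 = 4612.5 kPa
Z = PV_m/(RT) = (4612.5)(0.670)/((8.314)(428)) = 3090.4/3558.4 = 0.8685

Z ≈ 0.8685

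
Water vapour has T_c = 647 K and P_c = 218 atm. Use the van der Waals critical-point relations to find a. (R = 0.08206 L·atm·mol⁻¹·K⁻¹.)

From T_c = 8a/(27Rb) and P_c = a/(27b²): a = 27 R² T_c²/(64 P_c).
a = 27×(0.08206)²×(647)²/(64×218) = 76109/13952 = 5.455 L²·atm/mol²

a ≈ 5.455 L²·atm/mol²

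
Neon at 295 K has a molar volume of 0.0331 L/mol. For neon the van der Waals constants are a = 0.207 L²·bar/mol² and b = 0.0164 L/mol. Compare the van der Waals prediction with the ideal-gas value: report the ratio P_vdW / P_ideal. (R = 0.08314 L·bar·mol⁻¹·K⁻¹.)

P_vdW / P_ideal ≈ 1.727

Ideal: P_ideal = RT/V_m = (0.08314)(295)/0.0331 = 740.976 bar
vdW: P = RT/(V_m − b) − a/V_m² = 24.5263/0.0167000 − 0.207/0.00109561 = 1468.64 − 188.936 = 1279.70 bar
Ratio = 1279.70/740.976 = 1.727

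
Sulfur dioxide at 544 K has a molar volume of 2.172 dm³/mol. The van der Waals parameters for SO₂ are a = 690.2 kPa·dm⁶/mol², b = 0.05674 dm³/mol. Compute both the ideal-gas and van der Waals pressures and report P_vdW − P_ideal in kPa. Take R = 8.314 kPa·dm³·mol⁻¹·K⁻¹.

Ideal: P_ideal = RT/V_m = (8.314)(544)/2.172 = 2082.33 kPa
vdW: P = RT/(V_m − b) − a/V_m² = 4522.82/2.11526 − 690.2/4.71758 = 2138.19 − 146.304 = 1991.89 kPa
ΔP = 1991.89 − 2082.33 = -90.4 kPa

ΔP ≈ -90.4 kPa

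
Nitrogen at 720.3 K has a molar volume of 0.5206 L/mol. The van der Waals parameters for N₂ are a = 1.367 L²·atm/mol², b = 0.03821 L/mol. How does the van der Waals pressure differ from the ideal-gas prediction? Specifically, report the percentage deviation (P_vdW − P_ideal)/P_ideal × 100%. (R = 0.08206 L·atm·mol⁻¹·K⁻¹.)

Ideal: P_ideal = RT/V_m = (0.08206)(720.3)/0.5206 = 113.538 atm
vdW: P = RT/(V_m − b) − a/V_m² = 59.1078/0.482390 − 1.367/0.271024 = 122.531 − 5.04383 = 117.487 atm
% deviation = (117.487 − 113.538)/113.538 × 100% = 3.48%

3.48 %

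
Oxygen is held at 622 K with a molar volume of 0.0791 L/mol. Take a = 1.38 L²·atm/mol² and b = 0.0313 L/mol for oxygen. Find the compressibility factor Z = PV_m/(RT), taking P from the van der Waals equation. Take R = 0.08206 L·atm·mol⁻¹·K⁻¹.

Z ≈ 1.313

P = RT/(V_m − b) − a/V_m² = (0.08206)(622)/(0.0791 − 0.0313) − 1.38/(0.0791)²
  = 51.041/0.047800 − 220.56 = 1067.8 − 220.56 = 847.2 atm
Z = PV_m/(RT) = (847.2)(0.0791)/((0.08206)(622)) = 67.014/51.041 = 1.313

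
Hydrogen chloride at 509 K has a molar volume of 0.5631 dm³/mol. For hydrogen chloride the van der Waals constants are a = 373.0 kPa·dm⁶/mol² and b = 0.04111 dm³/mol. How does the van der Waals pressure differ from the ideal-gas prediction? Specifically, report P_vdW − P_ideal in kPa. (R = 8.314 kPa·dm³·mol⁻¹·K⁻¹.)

Ideal: P_ideal = RT/V_m = (8.314)(509)/0.5631 = 7515.23 kPa
vdW: P = RT/(V_m − b) − a/V_m² = 4231.83/0.521990 − 373.0/0.317082 = 8107.11 − 1176.35 = 6930.76 kPa
ΔP = 6930.76 − 7515.23 = -584.5 kPa

ΔP ≈ -584.5 kPa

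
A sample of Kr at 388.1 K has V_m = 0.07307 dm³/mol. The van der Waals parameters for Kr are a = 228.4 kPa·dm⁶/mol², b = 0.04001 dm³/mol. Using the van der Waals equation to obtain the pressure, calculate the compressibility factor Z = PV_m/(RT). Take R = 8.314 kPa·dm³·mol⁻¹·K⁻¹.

P = RT/(V_m − b) − a/V_m² = (8.314)(388.1)/(0.07307 − 0.04001) − 228.4/(0.07307)²
  = 3226.7/0.033060 − 42778 = 97601 − 42778 = 54823 kPa
Z = PV_m/(RT) = (54823)(0.07307)/((8.314)(388.1)) = 4005.9/3226.7 = 1.241

Z ≈ 1.241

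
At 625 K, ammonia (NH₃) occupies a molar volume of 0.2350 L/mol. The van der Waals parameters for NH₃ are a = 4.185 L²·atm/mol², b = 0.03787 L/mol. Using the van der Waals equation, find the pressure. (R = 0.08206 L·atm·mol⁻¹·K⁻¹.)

P = RT/(V_m − b) − a/V_m²
RT/(V_m − b) = (0.08206)(625)/(0.2350 − 0.03787) = 51.288/0.19713 = 260.17 atm
a/V_m² = 4.185/(0.2350)² = 75.781 atm
P = 260.17 − 75.781 = 184.4 atm

P ≈ 184.4 atm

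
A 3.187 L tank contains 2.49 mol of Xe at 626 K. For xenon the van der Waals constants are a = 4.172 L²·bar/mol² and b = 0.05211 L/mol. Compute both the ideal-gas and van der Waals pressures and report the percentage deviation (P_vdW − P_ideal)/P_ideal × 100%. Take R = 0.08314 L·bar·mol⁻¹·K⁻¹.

Ideal: P_ideal = nRT/V = (2.49)(0.08314)(626)/3.187 = 40.6632 bar
vdW: P = nRT/(V − nb) − a n²/V² = 129.594/3.05725 − 25.8668/10.1570 = 42.3891 − 2.54670 = 39.8424 bar
% deviation = (39.8424 − 40.6632)/40.6632 × 100% = -2.02%

-2.02 %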